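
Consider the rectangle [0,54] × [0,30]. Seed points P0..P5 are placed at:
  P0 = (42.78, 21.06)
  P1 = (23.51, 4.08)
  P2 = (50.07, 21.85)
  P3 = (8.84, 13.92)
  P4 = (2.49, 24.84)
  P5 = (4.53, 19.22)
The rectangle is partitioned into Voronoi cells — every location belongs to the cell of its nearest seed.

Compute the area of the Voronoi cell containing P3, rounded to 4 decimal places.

1. box [0,54]×[0,30]: [(0, 0) (54, 0) (54, 30) (0, 30)]
2. ⊥bis P3·P0 via (25.81,17.49): [(0, 0) (29.4894, 0) (23.1783, 30) (0, 30)]  |A|=790.0147
3. ⊥bis P3·P1 via (16.175,9): [(0, 0) (10.1382, 0) (24.8693, 21.9619) (23.1783, 30) (0, 30)]  |A|=577.5206
4. ⊥bis P3·P2 via (29.455,17.885): [(0, 0) (10.1382, 0) (24.8693, 21.9619) (23.1783, 30) (0, 30)]  |A|=577.5206
5. ⊥bis P3·P4 via (5.665,19.38): [(0, 16.0858) (0, 0) (10.1382, 0) (24.8693, 21.9619) (23.26, 29.6115)]  |A|=411.1963
6. ⊥bis P3·P5 via (6.685,16.57): [(21.3723, 28.5138) (0, 11.1337) (0, 0) (10.1382, 0) (24.8693, 21.9619) (23.26, 29.6115)]  |A|=358.2775
7. canonical 6-gon: [(21.3723, 28.5138) (0, 11.1337) (0, 0) (10.1382, 0) (24.8693, 21.9619) (23.26, 29.6115)]
8. shoelace: 358.2775

Area of P3's cell: 358.2775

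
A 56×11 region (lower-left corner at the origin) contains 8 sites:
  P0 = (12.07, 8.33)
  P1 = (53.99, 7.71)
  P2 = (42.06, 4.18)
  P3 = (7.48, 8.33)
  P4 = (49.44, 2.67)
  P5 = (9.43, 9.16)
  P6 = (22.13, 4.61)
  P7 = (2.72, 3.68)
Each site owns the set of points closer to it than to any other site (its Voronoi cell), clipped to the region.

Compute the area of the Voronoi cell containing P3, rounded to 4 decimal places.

1. box [0,56]×[0,11]: [(0, 0) (56, 0) (56, 11) (0, 11)]
2. ⊥bis P3·P0 via (9.775,8.33): [(0, 0) (9.775, 0) (9.775, 11) (0, 11)]  |A|=107.525
3. ⊥bis P3·P1 via (30.735,8.02): [(0, 0) (9.775, 0) (9.775, 11) (0, 11)]  |A|=107.525
4. ⊥bis P3·P2 via (24.77,6.255): [(0, 0) (9.775, 0) (9.775, 11) (0, 11)]  |A|=107.525
5. ⊥bis P3·P4 via (28.46,5.5): [(0, 0) (9.775, 0) (9.775, 11) (0, 11)]  |A|=107.525
6. ⊥bis P3·P5 via (8.455,8.745): [(0, 0) (9.775, 0) (9.775, 5.6438) (7.4952, 11) (0, 11)]  |A|=101.4194
7. ⊥bis P3·P6 via (14.805,6.47): [(0, 0) (9.775, 0) (9.775, 5.6438) (7.4952, 11) (0, 11)]  |A|=101.4194
8. ⊥bis P3·P7 via (5.1,6.005): [(9.775, 1.2194) (9.775, 5.6438) (7.4952, 11) (0.2204, 11)]  |A|=40.6191
9. canonical 4-gon: [(9.775, 1.2194) (9.775, 5.6438) (7.4952, 11) (0.2204, 11)]
10. shoelace: 40.6191

Area of P3's cell: 40.6191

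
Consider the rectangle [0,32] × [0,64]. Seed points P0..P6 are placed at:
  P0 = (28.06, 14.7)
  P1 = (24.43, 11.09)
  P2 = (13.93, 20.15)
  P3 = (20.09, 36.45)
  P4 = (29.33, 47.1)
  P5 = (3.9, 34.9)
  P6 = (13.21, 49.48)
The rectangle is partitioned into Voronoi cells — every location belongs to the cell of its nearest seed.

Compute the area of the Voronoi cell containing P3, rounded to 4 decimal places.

1. box [0,32]×[0,64]: [(0, 0) (32, 0) (32, 64) (0, 64)]
2. ⊥bis P3·P0 via (24.075,25.575): [(0, 16.753) (32, 28.479) (32, 64) (0, 64)]  |A|=1324.2873
3. ⊥bis P3·P1 via (22.26,23.77): [(0, 19.9605) (16.4233, 22.7711) (32, 28.479) (32, 64) (0, 64)]  |A|=1297.9485
4. ⊥bis P3·P2 via (17.01,28.3): [(0, 34.7283) (24.1489, 25.6021) (32, 28.479) (32, 64) (0, 64)]  |A|=1107.2452
5. ⊥bis P3·P4 via (24.71,41.775): [(0, 63.2135) (0, 34.7283) (24.1489, 25.6021) (32, 28.479) (32, 35.4502)]  |A|=637.8643
6. ⊥bis P3·P5 via (11.995,35.675): [(10.2063, 54.3585) (12.5393, 29.9895) (24.1489, 25.6021) (32, 28.479) (32, 35.4502)]  |A|=345.243
7. ⊥bis P3·P6 via (16.65,42.965): [(20.8079, 45.1604) (11.5546, 40.2746) (12.5393, 29.9895) (24.1489, 25.6021) (32, 28.479) (32, 35.4502)]  |A|=276.7877
8. canonical 6-gon: [(20.8079, 45.1604) (11.5546, 40.2746) (12.5393, 29.9895) (24.1489, 25.6021) (32, 28.479) (32, 35.4502)]
9. shoelace: 276.7877

Area of P3's cell: 276.7877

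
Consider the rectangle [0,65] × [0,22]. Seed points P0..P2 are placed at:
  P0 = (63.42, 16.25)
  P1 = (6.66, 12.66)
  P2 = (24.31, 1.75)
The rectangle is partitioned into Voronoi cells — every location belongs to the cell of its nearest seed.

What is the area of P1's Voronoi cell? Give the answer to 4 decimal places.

1. box [0,65]×[0,22]: [(0, 0) (65, 0) (65, 22) (0, 22)]
2. ⊥bis P1·P0 via (35.04,14.455): [(0, 0) (35.9543, 0) (34.5628, 22) (0, 22)]  |A|=775.6875
3. ⊥bis P1·P2 via (15.485,7.205): [(0, 0) (11.0314, 0) (24.6302, 22) (0, 22)]  |A|=392.2777
4. canonical 4-gon: [(0, 0) (11.0314, 0) (24.6302, 22) (0, 22)]
5. shoelace: 392.2777

Area of P1's cell: 392.2777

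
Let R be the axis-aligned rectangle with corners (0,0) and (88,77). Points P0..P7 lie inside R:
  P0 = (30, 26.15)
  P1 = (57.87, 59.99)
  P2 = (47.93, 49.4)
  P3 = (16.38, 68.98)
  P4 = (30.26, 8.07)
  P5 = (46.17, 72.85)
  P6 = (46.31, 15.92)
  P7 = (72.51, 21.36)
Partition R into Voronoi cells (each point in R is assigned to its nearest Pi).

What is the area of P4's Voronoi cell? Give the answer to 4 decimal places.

Area of P4's cell: 677.5445

1. box [0,88]×[0,77]: [(0, 0) (88, 0) (88, 77) (0, 77)]
2. ⊥bis P4·P0 via (30.13,17.11): [(0, 16.6767) (0, 0) (88, 0) (88, 17.9422)]  |A|=1523.2323
3. ⊥bis P4·P1 via (44.065,34.03): [(74.678, 17.7506) (0, 16.6767) (0, 0) (88, 0) (88, 10.6663)]  |A|=1474.7673
4. ⊥bis P4·P2 via (39.095,28.735): [(65.1092, 17.613) (0, 16.6767) (0, 0) (88, 0) (88, 7.8264)]  |A|=1407.4534
5. ⊥bis P4·P3 via (23.32,38.525): [(65.1092, 17.613) (0, 16.6767) (0, 0) (88, 0) (88, 7.8264)]  |A|=1407.4534
6. ⊥bis P4·P5 via (38.215,40.46): [(65.1092, 17.613) (0, 16.6767) (0, 0) (88, 0) (88, 7.8264)]  |A|=1407.4534
7. ⊥bis P4·P6 via (38.285,11.995): [(35.7438, 17.1907) (0, 16.6767) (0, 0) (44.1517, 0)]  |A|=677.5445
8. ⊥bis P4·P7 via (51.385,14.715): [(35.7438, 17.1907) (0, 16.6767) (0, 0) (44.1517, 0)]  |A|=677.5445
9. canonical 4-gon: [(35.7438, 17.1907) (0, 16.6767) (0, 0) (44.1517, 0)]
10. shoelace: 677.5445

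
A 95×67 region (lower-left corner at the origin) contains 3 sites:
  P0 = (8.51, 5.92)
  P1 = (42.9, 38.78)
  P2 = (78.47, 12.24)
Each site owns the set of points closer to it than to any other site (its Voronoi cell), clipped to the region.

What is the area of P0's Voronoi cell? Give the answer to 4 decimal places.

1. box [0,95]×[0,67]: [(0, 0) (95, 0) (95, 67) (0, 67)]
2. ⊥bis P0·P1 via (25.705,22.35): [(0, 49.2519) (0, 0) (47.0607, 0)]  |A|=1158.9123
3. ⊥bis P0·P2 via (43.49,9.08): [(44.0231, 3.179) (0, 49.2519) (0, 0) (44.3103, 0)]  |A|=1154.5405
4. canonical 4-gon: [(44.0231, 3.179) (0, 49.2519) (0, 0) (44.3103, 0)]
5. shoelace: 1154.5405

Area of P0's cell: 1154.5405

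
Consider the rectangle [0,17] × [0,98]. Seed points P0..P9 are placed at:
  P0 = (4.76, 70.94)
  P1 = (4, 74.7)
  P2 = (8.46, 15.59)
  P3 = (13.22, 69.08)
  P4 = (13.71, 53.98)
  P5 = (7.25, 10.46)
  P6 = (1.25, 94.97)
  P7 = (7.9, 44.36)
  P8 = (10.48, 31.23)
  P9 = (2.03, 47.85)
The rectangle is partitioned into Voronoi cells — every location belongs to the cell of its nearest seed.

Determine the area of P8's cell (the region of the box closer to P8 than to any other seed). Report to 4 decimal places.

1. box [0,17]×[0,98]: [(0, 0) (17, 0) (17, 98) (0, 98)]
2. ⊥bis P8·P0 via (7.62,51.085): [(0, 49.9874) (0, 0) (17, 0) (17, 52.4361)]  |A|=870.5999
3. ⊥bis P8·P1 via (7.24,52.965): [(0, 49.9874) (0, 0) (17, 0) (17, 52.4361)]  |A|=870.5999
4. ⊥bis P8·P2 via (9.47,23.41): [(0, 49.9874) (0, 24.6331) (17, 22.4375) (17, 52.4361)]  |A|=470.5001
5. ⊥bis P8·P3 via (11.85,50.155): [(4.7379, 50.6699) (0, 49.9874) (0, 24.6331) (17, 22.4375) (17, 49.7822)]  |A|=454.2286
6. ⊥bis P8·P4 via (12.095,42.605): [(0, 44.3222) (0, 24.6331) (17, 22.4375) (17, 41.9086)]  |A|=332.8622
7. ⊥bis P8·P5 via (8.865,20.845): [(0, 44.3222) (0, 24.6331) (17, 22.4375) (17, 41.9086)]  |A|=332.8622
8. ⊥bis P8·P6 via (5.865,63.1): [(0, 44.3222) (0, 24.6331) (17, 22.4375) (17, 41.9086)]  |A|=332.8622
9. ⊥bis P8·P7 via (9.19,37.795): [(0, 35.9892) (0, 24.6331) (17, 22.4375) (17, 39.3296)]  |A|=240.1103
10. ⊥bis P8·P9 via (6.255,39.54): [(0, 35.9892) (0, 24.6331) (17, 22.4375) (17, 39.3296)]  |A|=240.1103
11. canonical 4-gon: [(0, 35.9892) (0, 24.6331) (17, 22.4375) (17, 39.3296)]
12. shoelace: 240.1103

Area of P8's cell: 240.1103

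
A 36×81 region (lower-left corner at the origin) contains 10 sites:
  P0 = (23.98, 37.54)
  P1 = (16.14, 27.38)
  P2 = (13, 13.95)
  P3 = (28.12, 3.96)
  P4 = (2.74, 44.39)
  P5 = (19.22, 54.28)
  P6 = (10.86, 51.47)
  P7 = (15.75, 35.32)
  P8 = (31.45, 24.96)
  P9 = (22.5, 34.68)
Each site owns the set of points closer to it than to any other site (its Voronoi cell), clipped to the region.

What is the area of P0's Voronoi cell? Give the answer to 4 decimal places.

1. box [0,36]×[0,81]: [(0, 0) (36, 0) (36, 81) (0, 81)]
2. ⊥bis P0·P1 via (20.06,32.46): [(0, 47.9394) (36, 20.1598) (36, 81) (0, 81)]  |A|=1690.2142
3. ⊥bis P0·P2 via (18.49,25.745): [(0, 47.9394) (36, 20.1598) (36, 81) (0, 81)]  |A|=1690.2142
4. ⊥bis P0·P3 via (26.05,20.75): [(0, 47.9394) (33.9698, 21.7264) (36, 21.9767) (36, 81) (0, 81)]  |A|=1688.3699
5. ⊥bis P0·P4 via (13.36,40.965): [(12.4988, 38.2946) (33.9698, 21.7264) (36, 21.9767) (36, 81) (26.2715, 81)]  |A|=920.7944
6. ⊥bis P0·P5 via (21.6,45.91): [(14.2839, 43.8297) (12.4988, 38.2946) (33.9698, 21.7264) (36, 21.9767) (36, 50.0046)]  |A|=403.4383
7. ⊥bis P0·P6 via (17.42,44.505): [(17.7492, 44.815) (13.2285, 40.5572) (12.4988, 38.2946) (33.9698, 21.7264) (36, 21.9767) (36, 50.0046)]  |A|=398.2883
8. ⊥bis P0·P7 via (19.865,36.43): [(17.7492, 44.815) (17.6328, 44.7054) (21.1661, 31.6065) (33.9698, 21.7264) (36, 21.9767) (36, 50.0046)]  |A|=349.8687
9. ⊥bis P0·P8 via (27.715,31.25): [(17.7492, 44.815) (17.6328, 44.7054) (21.1661, 31.6065) (24.2751, 29.2074) (36, 36.1696) (36, 50.0046)]  |A|=257.8565
10. ⊥bis P0·P9 via (23.24,36.11): [(17.7492, 44.815) (17.6328, 44.7054) (19.4178, 38.0879) (30.0045, 32.6095) (36, 36.1696) (36, 50.0046)]  |A|=216.1757
11. canonical 6-gon: [(17.7492, 44.815) (17.6328, 44.7054) (19.4178, 38.0879) (30.0045, 32.6095) (36, 36.1696) (36, 50.0046)]
12. shoelace: 216.1757

Area of P0's cell: 216.1757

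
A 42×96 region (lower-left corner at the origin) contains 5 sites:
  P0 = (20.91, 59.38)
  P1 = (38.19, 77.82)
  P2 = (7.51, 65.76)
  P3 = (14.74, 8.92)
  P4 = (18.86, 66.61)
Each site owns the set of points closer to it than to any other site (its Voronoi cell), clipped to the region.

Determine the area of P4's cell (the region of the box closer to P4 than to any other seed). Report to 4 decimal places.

Area of P4's cell: 381.7877

1. box [0,42]×[0,96]: [(0, 0) (42, 0) (42, 96) (0, 96)]
2. ⊥bis P4·P0 via (19.885,62.995): [(0, 57.3568) (42, 69.2655) (42, 96) (0, 96)]  |A|=1372.9318
3. ⊥bis P4·P1 via (28.525,72.215): [(0, 57.3568) (31.8968, 66.4008) (14.7314, 96) (0, 96)]  |A|=834.3162
4. ⊥bis P4·P2 via (13.185,66.185): [(13.5582, 61.2011) (31.8968, 66.4008) (14.7314, 96) (10.9522, 96)]  |A|=381.7877
5. ⊥bis P4·P3 via (16.8,37.765): [(13.5582, 61.2011) (31.8968, 66.4008) (14.7314, 96) (10.9522, 96)]  |A|=381.7877
6. canonical 4-gon: [(13.5582, 61.2011) (31.8968, 66.4008) (14.7314, 96) (10.9522, 96)]
7. shoelace: 381.7877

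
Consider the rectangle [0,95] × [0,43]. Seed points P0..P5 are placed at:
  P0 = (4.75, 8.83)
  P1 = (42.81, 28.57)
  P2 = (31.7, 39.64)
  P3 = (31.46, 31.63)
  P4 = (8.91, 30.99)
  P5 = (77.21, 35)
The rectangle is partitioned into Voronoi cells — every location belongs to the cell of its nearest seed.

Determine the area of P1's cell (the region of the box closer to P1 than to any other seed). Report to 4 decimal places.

1. box [0,95]×[0,43]: [(0, 0) (95, 0) (95, 43) (0, 43)]
2. ⊥bis P1·P0 via (23.78,18.7): [(33.4788, 0) (95, 0) (95, 43) (11.1767, 43)]  |A|=3124.906
3. ⊥bis P1·P2 via (37.255,34.105): [(23.1383, 19.9373) (33.4788, 0) (95, 0) (95, 43) (46.118, 43)]  |A|=2721.9854
4. ⊥bis P1·P3 via (37.135,30.1): [(38.5708, 35.4255) (30.545, 5.6567) (33.4788, 0) (95, 0) (95, 43) (46.118, 43)]  |A|=2554.4341
5. ⊥bis P1·P4 via (25.86,29.78): [(38.5708, 35.4255) (30.545, 5.6567) (33.4788, 0) (95, 0) (95, 43) (46.118, 43)]  |A|=2554.4341
6. ⊥bis P1·P5 via (60.01,31.785): [(38.5708, 35.4255) (30.545, 5.6567) (33.4788, 0) (65.9512, 0) (57.9137, 43) (46.118, 43)]  |A|=1132.5298
7. canonical 6-gon: [(38.5708, 35.4255) (30.545, 5.6567) (33.4788, 0) (65.9512, 0) (57.9137, 43) (46.118, 43)]
8. shoelace: 1132.5298

Area of P1's cell: 1132.5298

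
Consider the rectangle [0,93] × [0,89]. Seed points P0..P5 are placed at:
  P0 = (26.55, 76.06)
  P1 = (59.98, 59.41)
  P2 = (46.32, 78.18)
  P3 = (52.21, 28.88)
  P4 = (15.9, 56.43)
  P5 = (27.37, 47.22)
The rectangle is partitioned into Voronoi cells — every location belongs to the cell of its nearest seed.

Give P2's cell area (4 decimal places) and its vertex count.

Area of P2's cell: 701.0099 (4 vertices)

1. box [0,93]×[0,89]: [(0, 0) (93, 0) (93, 89) (0, 89)]
2. ⊥bis P2·P0 via (36.435,77.12): [(44.7048, 0) (93, 0) (93, 89) (35.1611, 89)]  |A|=4722.9678
3. ⊥bis P2·P1 via (53.15,68.795): [(38.4731, 58.1138) (80.9134, 89) (35.1611, 89)]  |A|=706.558
4. ⊥bis P2·P3 via (49.265,53.53): [(38.4731, 58.1138) (80.9134, 89) (35.1611, 89)]  |A|=706.558
5. ⊥bis P2·P4 via (31.11,67.305): [(38.4731, 58.1138) (80.9134, 89) (35.1611, 89)]  |A|=706.558
6. ⊥bis P2·P5 via (36.845,62.7): [(38.0611, 61.9556) (41.1523, 60.0636) (80.9134, 89) (35.1611, 89)]  |A|=701.0099
7. canonical 4-gon: [(38.0611, 61.9556) (41.1523, 60.0636) (80.9134, 89) (35.1611, 89)]
8. shoelace: 701.0099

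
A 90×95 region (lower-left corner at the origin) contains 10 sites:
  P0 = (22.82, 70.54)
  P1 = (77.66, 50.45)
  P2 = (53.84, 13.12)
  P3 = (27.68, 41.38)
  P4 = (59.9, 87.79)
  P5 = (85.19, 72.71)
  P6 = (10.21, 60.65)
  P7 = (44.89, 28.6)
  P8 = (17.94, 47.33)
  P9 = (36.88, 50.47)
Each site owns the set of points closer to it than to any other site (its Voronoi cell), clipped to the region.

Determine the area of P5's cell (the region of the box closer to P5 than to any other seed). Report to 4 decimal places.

Area of P5's cell: 578.4713

1. box [0,90]×[0,95]: [(0, 0) (90, 0) (90, 95) (0, 95)]
2. ⊥bis P5·P0 via (54.005,71.625): [(56.497, 0) (90, 0) (90, 95) (53.1917, 95)]  |A|=3339.7852
3. ⊥bis P5·P1 via (81.425,61.58): [(54.0321, 70.8463) (90, 58.6793) (90, 95) (53.1917, 95)]  |A|=1097.7173
4. ⊥bis P5·P2 via (69.515,42.915): [(54.0321, 70.8463) (90, 58.6793) (90, 95) (53.1917, 95)]  |A|=1097.7173
5. ⊥bis P5·P3 via (56.435,57.045): [(54.0321, 70.8463) (90, 58.6793) (90, 95) (53.1917, 95)]  |A|=1097.7173
6. ⊥bis P5·P4 via (72.545,80.25): [(64.7715, 67.2135) (90, 58.6793) (90, 95) (81.3402, 95)]  |A|=578.4713
7. ⊥bis P5·P6 via (47.7,66.68): [(64.7715, 67.2135) (90, 58.6793) (90, 95) (81.3402, 95)]  |A|=578.4713
8. ⊥bis P5·P7 via (65.04,50.655): [(64.7715, 67.2135) (90, 58.6793) (90, 95) (81.3402, 95)]  |A|=578.4713
9. ⊥bis P5·P8 via (51.565,60.02): [(64.7715, 67.2135) (90, 58.6793) (90, 95) (81.3402, 95)]  |A|=578.4713
10. ⊥bis P5·P9 via (61.035,61.59): [(64.7715, 67.2135) (90, 58.6793) (90, 95) (81.3402, 95)]  |A|=578.4713
11. canonical 4-gon: [(64.7715, 67.2135) (90, 58.6793) (90, 95) (81.3402, 95)]
12. shoelace: 578.4713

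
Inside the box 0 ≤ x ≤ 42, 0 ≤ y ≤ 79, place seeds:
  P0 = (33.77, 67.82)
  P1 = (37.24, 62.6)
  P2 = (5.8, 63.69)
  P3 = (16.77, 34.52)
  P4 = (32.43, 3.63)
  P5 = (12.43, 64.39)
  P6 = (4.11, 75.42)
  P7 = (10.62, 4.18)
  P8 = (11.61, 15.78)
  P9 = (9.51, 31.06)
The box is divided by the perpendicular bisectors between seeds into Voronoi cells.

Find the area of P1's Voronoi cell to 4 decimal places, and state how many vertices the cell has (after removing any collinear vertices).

1. box [0,42]×[0,79]: [(0, 0) (42, 0) (42, 79) (0, 79)]
2. ⊥bis P1·P0 via (35.505,65.21): [(0, 41.608) (0, 0) (42, 0) (42, 69.5276)]  |A|=2333.8471
3. ⊥bis P1·P2 via (21.52,63.145): [(21.2634, 55.7429) (19.3308, 0) (42, 0) (42, 69.5276)]  |A|=1352.7062
4. ⊥bis P1·P3 via (27.005,48.56): [(21.2634, 55.7429) (21.162, 52.8195) (42, 37.6288) (42, 69.5276)]  |A|=361.9648
5. ⊥bis P1·P4 via (34.835,33.115): [(21.2634, 55.7429) (21.162, 52.8195) (42, 37.6288) (42, 69.5276)]  |A|=361.9648
6. ⊥bis P1·P5 via (24.835,63.495): [(24.4274, 57.8462) (23.9197, 50.8091) (42, 37.6288) (42, 69.5276)]  |A|=347.233
7. ⊥bis P1·P6 via (20.675,69.01): [(24.4274, 57.8462) (23.9197, 50.8091) (42, 37.6288) (42, 69.5276)]  |A|=347.233
8. ⊥bis P1·P7 via (23.93,33.39): [(24.4274, 57.8462) (23.9197, 50.8091) (42, 37.6288) (42, 69.5276)]  |A|=347.233
9. ⊥bis P1·P8 via (24.425,39.19): [(24.4274, 57.8462) (23.9197, 50.8091) (42, 37.6288) (42, 69.5276)]  |A|=347.233
10. ⊥bis P1·P9 via (23.375,46.83): [(24.4274, 57.8462) (23.9197, 50.8091) (42, 37.6288) (42, 69.5276)]  |A|=347.233
11. canonical 4-gon: [(24.4274, 57.8462) (23.9197, 50.8091) (42, 37.6288) (42, 69.5276)]
12. shoelace: 347.233

Area of P1's cell: 347.2330 (4 vertices)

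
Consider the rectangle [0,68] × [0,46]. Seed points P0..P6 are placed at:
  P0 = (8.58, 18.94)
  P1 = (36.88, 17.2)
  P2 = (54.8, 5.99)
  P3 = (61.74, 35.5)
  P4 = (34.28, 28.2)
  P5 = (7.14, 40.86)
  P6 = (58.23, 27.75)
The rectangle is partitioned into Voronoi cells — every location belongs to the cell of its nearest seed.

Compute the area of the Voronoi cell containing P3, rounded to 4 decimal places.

Area of P3's cell: 291.9601

1. box [0,68]×[0,46]: [(0, 0) (68, 0) (68, 46) (0, 46)]
2. ⊥bis P3·P0 via (35.16,27.22): [(43.6394, 0) (68, 0) (68, 46) (29.3098, 46)]  |A|=1450.1692
3. ⊥bis P3·P1 via (49.31,26.35): [(68, 0.9602) (68, 46) (34.8452, 46)]  |A|=746.6429
4. ⊥bis P3·P2 via (58.27,20.745): [(52.4239, 22.1199) (68, 18.4568) (68, 46) (34.8452, 46)]  |A|=610.3789
5. ⊥bis P3·P4 via (48.01,31.85): [(49.5638, 26.0053) (52.4239, 22.1199) (68, 18.4568) (68, 46) (44.2483, 46)]  |A|=516.3721
6. ⊥bis P3·P5 via (34.44,38.18): [(49.5638, 26.0053) (52.4239, 22.1199) (68, 18.4568) (68, 46) (44.2483, 46)]  |A|=516.3721
7. ⊥bis P3·P6 via (59.985,31.625): [(46.4389, 37.7601) (68, 27.995) (68, 46) (44.2483, 46)]  |A|=291.9601
8. canonical 4-gon: [(46.4389, 37.7601) (68, 27.995) (68, 46) (44.2483, 46)]
9. shoelace: 291.9601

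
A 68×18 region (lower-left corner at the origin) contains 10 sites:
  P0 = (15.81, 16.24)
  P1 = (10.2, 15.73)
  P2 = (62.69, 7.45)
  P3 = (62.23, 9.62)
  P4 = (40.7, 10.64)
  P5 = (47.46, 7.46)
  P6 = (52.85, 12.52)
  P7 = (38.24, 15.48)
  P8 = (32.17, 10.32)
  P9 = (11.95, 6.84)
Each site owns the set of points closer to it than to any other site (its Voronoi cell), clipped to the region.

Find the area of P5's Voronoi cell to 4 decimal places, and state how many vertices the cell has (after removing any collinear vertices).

1. box [0,68]×[0,18]: [(0, 0) (68, 0) (68, 18) (0, 18)]
2. ⊥bis P5·P0 via (31.635,11.85): [(28.3477, 0) (68, 0) (68, 18) (33.3411, 18)]  |A|=668.8011
3. ⊥bis P5·P1 via (28.83,11.595): [(28.3477, 0) (68, 0) (68, 18) (33.3411, 18)]  |A|=668.8011
4. ⊥bis P5·P2 via (55.075,7.455): [(28.3477, 0) (55.0701, 0) (55.0819, 18) (33.3411, 18)]  |A|=436.1694
5. ⊥bis P5·P3 via (54.845,8.54): [(28.3477, 0) (55.0701, 0) (55.0747, 6.9694) (53.4615, 18) (33.3411, 18)]  |A|=427.2325
6. ⊥bis P5·P4 via (44.08,9.05): [(39.8228, 0) (55.0701, 0) (55.0747, 6.9694) (53.4615, 18) (48.2902, 18)]  |A|=189.4148
7. ⊥bis P5·P6 via (50.155,9.99): [(46.4025, 13.9872) (39.8228, 0) (55.0701, 0) (55.0732, 4.751)]  |A|=127.2456
8. ⊥bis P5·P7 via (42.85,11.47): [(46.4025, 13.9872) (39.8228, 0) (55.0701, 0) (55.0732, 4.751)]  |A|=127.2456
9. ⊥bis P5·P8 via (39.815,8.89): [(46.4025, 13.9872) (39.8228, 0) (55.0701, 0) (55.0732, 4.751)]  |A|=127.2456
10. ⊥bis P5·P9 via (29.705,7.15): [(46.4025, 13.9872) (39.8228, 0) (55.0701, 0) (55.0732, 4.751)]  |A|=127.2456
11. canonical 4-gon: [(46.4025, 13.9872) (39.8228, 0) (55.0701, 0) (55.0732, 4.751)]
12. shoelace: 127.2456

Area of P5's cell: 127.2456 (4 vertices)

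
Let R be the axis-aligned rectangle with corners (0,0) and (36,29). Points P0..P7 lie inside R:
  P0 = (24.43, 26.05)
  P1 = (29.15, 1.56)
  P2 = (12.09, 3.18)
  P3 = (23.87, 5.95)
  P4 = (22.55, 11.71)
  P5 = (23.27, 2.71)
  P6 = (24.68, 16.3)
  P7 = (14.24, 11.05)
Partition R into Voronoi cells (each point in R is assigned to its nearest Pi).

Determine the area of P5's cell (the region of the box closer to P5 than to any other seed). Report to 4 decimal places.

1. box [0,36]×[0,29]: [(0, 0) (36, 0) (36, 29) (0, 29)]
2. ⊥bis P5·P0 via (23.85,14.38): [(0, 15.5653) (0, 0) (36, 0) (36, 13.7761)]  |A|=528.1468
3. ⊥bis P5·P1 via (26.21,2.135): [(28.5591, 14.146) (0, 15.5653) (0, 0) (25.7924, 0)]  |A|=404.6954
4. ⊥bis P5·P2 via (17.68,2.945): [(28.5591, 14.146) (18.1726, 14.6622) (17.5562, 0) (25.7924, 0)]  |A|=134.5582
5. ⊥bis P5·P3 via (23.57,4.33): [(26.532, 3.7815) (17.7833, 5.4016) (17.5562, 0) (25.7924, 0)]  |A|=39.3852
6. ⊥bis P5·P4 via (22.91,7.21): [(26.532, 3.7815) (17.7833, 5.4016) (17.5562, 0) (25.7924, 0)]  |A|=39.3852
7. ⊥bis P5·P6 via (23.975,9.505): [(26.532, 3.7815) (17.7833, 5.4016) (17.5562, 0) (25.7924, 0)]  |A|=39.3852
8. ⊥bis P5·P7 via (18.755,6.88): [(26.532, 3.7815) (17.7833, 5.4016) (17.5562, 0) (25.7924, 0)]  |A|=39.3852
9. canonical 4-gon: [(26.532, 3.7815) (17.7833, 5.4016) (17.5562, 0) (25.7924, 0)]
10. shoelace: 39.3852

Area of P5's cell: 39.3852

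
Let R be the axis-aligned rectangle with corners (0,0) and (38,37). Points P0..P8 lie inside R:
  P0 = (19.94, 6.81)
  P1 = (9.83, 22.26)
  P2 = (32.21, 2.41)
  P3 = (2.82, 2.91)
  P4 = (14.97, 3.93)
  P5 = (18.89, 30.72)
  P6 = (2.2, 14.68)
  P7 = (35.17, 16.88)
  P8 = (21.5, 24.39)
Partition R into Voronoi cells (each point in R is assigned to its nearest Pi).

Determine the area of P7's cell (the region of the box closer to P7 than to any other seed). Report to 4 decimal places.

1. box [0,38]×[0,37]: [(0, 0) (38, 0) (38, 37) (0, 37)]
2. ⊥bis P7·P0 via (27.555,11.845): [(35.3869, 0) (38, 0) (38, 37) (10.9226, 37)]  |A|=549.2744
3. ⊥bis P7·P1 via (22.5,19.57): [(22.4872, 19.5096) (35.3869, 0) (38, 0) (38, 37) (26.2006, 37)]  |A|=415.6657
4. ⊥bis P7·P2 via (33.69,9.645): [(22.4872, 19.5096) (28.2776, 10.7522) (38, 8.7633) (38, 37) (26.2006, 37)]  |A|=359.0167
5. ⊥bis P7·P3 via (18.995,9.895): [(22.4872, 19.5096) (28.2776, 10.7522) (38, 8.7633) (38, 37) (26.2006, 37)]  |A|=359.0167
6. ⊥bis P7·P4 via (25.07,10.405): [(22.4872, 19.5096) (28.2776, 10.7522) (38, 8.7633) (38, 37) (26.2006, 37)]  |A|=359.0167
7. ⊥bis P7·P5 via (27.03,23.8): [(22.879, 18.9171) (28.2776, 10.7522) (38, 8.7633) (38, 36.704)]  |A|=245.5692
8. ⊥bis P7·P6 via (18.685,15.78): [(22.879, 18.9171) (28.2776, 10.7522) (38, 8.7633) (38, 36.704)]  |A|=245.5692
9. ⊥bis P7·P8 via (28.335,20.635): [(35.6339, 33.9208) (25.3435, 15.1897) (28.2776, 10.7522) (38, 8.7633) (38, 36.704)]  |A|=203.3093
10. canonical 5-gon: [(35.6339, 33.9208) (25.3435, 15.1897) (28.2776, 10.7522) (38, 8.7633) (38, 36.704)]
11. shoelace: 203.3093

Area of P7's cell: 203.3093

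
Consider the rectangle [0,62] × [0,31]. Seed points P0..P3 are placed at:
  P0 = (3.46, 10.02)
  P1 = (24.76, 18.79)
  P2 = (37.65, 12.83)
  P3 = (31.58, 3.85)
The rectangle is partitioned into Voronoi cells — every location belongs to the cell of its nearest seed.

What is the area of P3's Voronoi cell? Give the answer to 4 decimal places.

1. box [0,62]×[0,31]: [(0, 0) (62, 0) (62, 31) (0, 31)]
2. ⊥bis P3·P0 via (17.52,6.935): [(15.9983, 0) (62, 0) (62, 31) (22.8003, 31)]  |A|=1320.6216
3. ⊥bis P3·P1 via (28.17,11.32): [(17.4038, 6.4053) (15.9983, 0) (62, 0) (62, 26.7631)]  |A|=744.0948
4. ⊥bis P3·P2 via (34.615,8.34): [(29.3855, 11.8749) (17.4038, 6.4053) (15.9983, 0) (46.9533, 0)]  |A|=218.3224
5. canonical 4-gon: [(29.3855, 11.8749) (17.4038, 6.4053) (15.9983, 0) (46.9533, 0)]
6. shoelace: 218.3224

Area of P3's cell: 218.3224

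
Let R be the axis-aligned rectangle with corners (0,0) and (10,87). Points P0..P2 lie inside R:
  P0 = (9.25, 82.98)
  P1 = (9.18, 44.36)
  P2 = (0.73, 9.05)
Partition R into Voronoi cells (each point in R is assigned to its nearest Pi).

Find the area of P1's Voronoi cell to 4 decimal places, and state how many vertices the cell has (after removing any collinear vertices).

1. box [0,10]×[0,87]: [(0, 0) (10, 0) (10, 87) (0, 87)]
2. ⊥bis P1·P0 via (9.215,63.67): [(0, 63.6867) (0, 0) (10, 0) (10, 63.6686)]  |A|=636.7764
3. ⊥bis P1·P2 via (4.955,26.705): [(0, 63.6867) (0, 27.8908) (10, 25.4977) (10, 63.6686)]  |A|=369.8341
4. canonical 4-gon: [(0, 63.6867) (0, 27.8908) (10, 25.4977) (10, 63.6686)]
5. shoelace: 369.8341

Area of P1's cell: 369.8341 (4 vertices)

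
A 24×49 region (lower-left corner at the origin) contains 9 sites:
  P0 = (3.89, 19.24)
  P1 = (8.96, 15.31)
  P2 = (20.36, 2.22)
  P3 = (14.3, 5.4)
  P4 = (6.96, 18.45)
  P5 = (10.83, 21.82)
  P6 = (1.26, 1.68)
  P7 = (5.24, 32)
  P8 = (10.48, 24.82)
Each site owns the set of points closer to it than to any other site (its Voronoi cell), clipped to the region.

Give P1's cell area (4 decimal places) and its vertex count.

1. box [0,24]×[0,49]: [(0, 0) (24, 0) (24, 49) (0, 49)]
2. ⊥bis P1·P0 via (6.425,17.275): [(0, 8.9863) (0, 0) (24, 0) (24, 39.9481)]  |A|=587.2122
3. ⊥bis P1·P2 via (14.66,8.765): [(0, 8.9863) (0, 0) (4.5956, 0) (24, 16.8991) (24, 39.9481)]  |A|=423.2535
4. ⊥bis P1·P3 via (11.63,10.355): [(0, 8.9863) (0, 4.0882) (24, 17.0206) (24, 39.9481)]  |A|=333.9072
5. ⊥bis P1·P4 via (7.96,16.88): [(4.3233, 14.5636) (0, 8.9863) (0, 4.0882) (24, 17.0206) (24, 27.0966)]  |A|=207.4692
6. ⊥bis P1·P5 via (9.895,18.565): [(10.3846, 18.4244) (4.3233, 14.5636) (0, 8.9863) (0, 4.0882) (20.965, 15.3851)]  |A|=125.6114
7. ⊥bis P1·P6 via (5.11,8.495): [(10.3846, 18.4244) (4.3233, 14.5636) (1.2914, 10.6522) (6.6079, 7.6488) (20.965, 15.3851)]  |A|=103.0606
8. ⊥bis P1·P7 via (7.1,23.655): [(10.3846, 18.4244) (4.3233, 14.5636) (1.2914, 10.6522) (6.6079, 7.6488) (20.965, 15.3851)]  |A|=103.0606
9. ⊥bis P1·P8 via (9.72,20.065): [(10.3846, 18.4244) (4.3233, 14.5636) (1.2914, 10.6522) (6.6079, 7.6488) (20.965, 15.3851)]  |A|=103.0606
10. canonical 5-gon: [(10.3846, 18.4244) (4.3233, 14.5636) (1.2914, 10.6522) (6.6079, 7.6488) (20.965, 15.3851)]
11. shoelace: 103.0606

Area of P1's cell: 103.0606 (5 vertices)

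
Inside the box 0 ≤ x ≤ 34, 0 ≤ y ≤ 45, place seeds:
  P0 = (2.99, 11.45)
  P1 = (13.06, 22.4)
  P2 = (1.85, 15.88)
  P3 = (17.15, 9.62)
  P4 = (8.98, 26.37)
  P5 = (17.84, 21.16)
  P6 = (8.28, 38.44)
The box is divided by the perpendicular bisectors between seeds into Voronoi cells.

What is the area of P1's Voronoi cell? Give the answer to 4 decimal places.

1. box [0,34]×[0,45]: [(0, 0) (34, 0) (34, 45) (0, 45)]
2. ⊥bis P1·P0 via (8.025,16.925): [(0, 24.3051) (26.429, 0) (34, 0) (34, 45) (0, 45)]  |A|=1208.8201
3. ⊥bis P1·P2 via (7.455,19.14): [(0, 31.9576) (9.5693, 15.5048) (26.429, 0) (34, 0) (34, 45) (0, 45)]  |A|=1172.2055
4. ⊥bis P1·P3 via (15.105,16.01): [(0, 31.9576) (9.5693, 15.5048) (10.5909, 14.5653) (34, 22.057) (34, 45) (0, 45)]  |A|=858.9012
5. ⊥bis P1·P4 via (11.02,24.385): [(6.8794, 20.1297) (9.5693, 15.5048) (10.5909, 14.5653) (34, 22.057) (34, 45) (31.0792, 45)]  |A|=427.5641
6. ⊥bis P1·P5 via (15.45,21.78): [(17.9818, 31.5397) (6.8794, 20.1297) (9.5693, 15.5048) (10.5909, 14.5653) (13.8489, 15.608)]  |A|=76.9598
7. ⊥bis P1·P6 via (10.67,30.42): [(17.9818, 31.5397) (6.8794, 20.1297) (9.5693, 15.5048) (10.5909, 14.5653) (13.8489, 15.608)]  |A|=76.9598
8. canonical 5-gon: [(17.9818, 31.5397) (6.8794, 20.1297) (9.5693, 15.5048) (10.5909, 14.5653) (13.8489, 15.608)]
9. shoelace: 76.9598

Area of P1's cell: 76.9598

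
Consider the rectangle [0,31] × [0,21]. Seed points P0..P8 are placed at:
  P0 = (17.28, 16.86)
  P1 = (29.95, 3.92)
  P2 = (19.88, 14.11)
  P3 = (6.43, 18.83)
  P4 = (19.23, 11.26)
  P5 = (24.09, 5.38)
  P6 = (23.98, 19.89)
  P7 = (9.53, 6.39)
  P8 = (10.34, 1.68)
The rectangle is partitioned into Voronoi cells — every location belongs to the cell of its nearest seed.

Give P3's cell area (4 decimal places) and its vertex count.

Area of P3's cell: 104.6975 (4 vertices)

1. box [0,31]×[0,21]: [(0, 0) (31, 0) (31, 21) (0, 21)]
2. ⊥bis P3·P0 via (11.855,17.845): [(0, 0) (8.6149, 0) (12.4278, 21) (0, 21)]  |A|=220.9492
3. ⊥bis P3·P1 via (18.19,11.375): [(0, 0) (8.6149, 0) (12.4278, 21) (0, 21)]  |A|=220.9492
4. ⊥bis P3·P2 via (13.155,16.47): [(0, 0) (7.3752, 0) (9.944, 7.3201) (12.4278, 21) (0, 21)]  |A|=216.4117
5. ⊥bis P3·P4 via (12.83,15.045): [(0, 0) (3.9323, 0) (10.6894, 11.4256) (12.4278, 21) (0, 21)]  |A|=194.1983
6. ⊥bis P3·P5 via (15.26,12.105): [(0, 0) (3.9323, 0) (10.6894, 11.4256) (12.4278, 21) (0, 21)]  |A|=194.1983
7. ⊥bis P3·P6 via (15.205,19.36): [(0, 0) (3.9323, 0) (10.6894, 11.4256) (12.4278, 21) (0, 21)]  |A|=194.1983
8. ⊥bis P3·P7 via (7.98,12.61): [(0, 10.6214) (11.0431, 13.3733) (12.4278, 21) (0, 21)]  |A|=104.6975
9. ⊥bis P3·P8 via (8.385,10.255): [(0, 10.6214) (11.0431, 13.3733) (12.4278, 21) (0, 21)]  |A|=104.6975
10. canonical 4-gon: [(0, 10.6214) (11.0431, 13.3733) (12.4278, 21) (0, 21)]
11. shoelace: 104.6975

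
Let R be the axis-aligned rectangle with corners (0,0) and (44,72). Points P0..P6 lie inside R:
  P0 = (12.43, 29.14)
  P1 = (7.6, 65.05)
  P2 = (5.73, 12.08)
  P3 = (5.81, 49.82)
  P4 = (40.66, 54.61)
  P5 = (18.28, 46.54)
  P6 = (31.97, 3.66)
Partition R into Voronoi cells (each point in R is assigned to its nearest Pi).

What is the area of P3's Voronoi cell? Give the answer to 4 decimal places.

1. box [0,44]×[0,72]: [(0, 0) (44, 0) (44, 72) (0, 72)]
2. ⊥bis P3·P0 via (9.12,39.48): [(0, 36.5605) (44, 50.6456) (44, 72) (0, 72)]  |A|=1249.4638
3. ⊥bis P3·P1 via (6.705,57.435): [(0, 58.223) (0, 36.5605) (44, 50.6456) (44, 53.0517)]  |A|=529.5077
4. ⊥bis P3·P2 via (5.77,30.95): [(0, 58.223) (0, 36.5605) (44, 50.6456) (44, 53.0517)]  |A|=529.5077
5. ⊥bis P3·P4 via (23.235,52.215): [(22.7772, 55.546) (0, 58.223) (0, 36.5605) (24.3167, 44.3447)]  |A|=388.8869
6. ⊥bis P3·P5 via (12.045,48.18): [(14.2462, 56.5487) (0, 58.223) (0, 36.5605) (9.8152, 39.7025)]  |A|=230.017
7. ⊥bis P3·P6 via (18.89,26.74): [(14.2462, 56.5487) (0, 58.223) (0, 36.5605) (9.8152, 39.7025)]  |A|=230.017
8. canonical 4-gon: [(14.2462, 56.5487) (0, 58.223) (0, 36.5605) (9.8152, 39.7025)]
9. shoelace: 230.017

Area of P3's cell: 230.0170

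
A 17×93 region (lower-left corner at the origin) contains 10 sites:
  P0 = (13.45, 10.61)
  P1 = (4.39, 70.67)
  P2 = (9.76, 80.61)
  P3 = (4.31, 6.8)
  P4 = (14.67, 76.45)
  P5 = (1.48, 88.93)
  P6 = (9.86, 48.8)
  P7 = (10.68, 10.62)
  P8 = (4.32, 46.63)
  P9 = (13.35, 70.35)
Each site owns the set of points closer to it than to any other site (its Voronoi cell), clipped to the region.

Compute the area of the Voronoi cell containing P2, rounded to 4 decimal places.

Area of P2's cell: 156.0899

1. box [0,17]×[0,93]: [(0, 0) (17, 0) (17, 93) (0, 93)]
2. ⊥bis P2·P0 via (11.605,45.61): [(0, 44.9983) (17, 45.8944) (17, 93) (0, 93)]  |A|=808.4125
3. ⊥bis P2·P1 via (7.075,75.64): [(0, 79.4622) (17, 70.2781) (17, 93) (0, 93)]  |A|=308.2073
4. ⊥bis P2·P3 via (7.035,43.705): [(0, 79.4622) (17, 70.2781) (17, 93) (0, 93)]  |A|=308.2073
5. ⊥bis P2·P4 via (12.215,78.53): [(0, 79.4622) (8.9213, 74.6425) (17, 84.1777) (17, 93) (0, 93)]  |A|=252.0624
6. ⊥bis P2·P5 via (5.62,84.77): [(0.1857, 79.3619) (8.9213, 74.6425) (17, 84.1777) (17, 93) (13.8898, 93)]  |A|=156.0899
7. ⊥bis P2·P6 via (9.81,64.705): [(0.1857, 79.3619) (8.9213, 74.6425) (17, 84.1777) (17, 93) (13.8898, 93)]  |A|=156.0899
8. ⊥bis P2·P7 via (10.22,45.615): [(0.1857, 79.3619) (8.9213, 74.6425) (17, 84.1777) (17, 93) (13.8898, 93)]  |A|=156.0899
9. ⊥bis P2·P8 via (7.04,63.62): [(0.1857, 79.3619) (8.9213, 74.6425) (17, 84.1777) (17, 93) (13.8898, 93)]  |A|=156.0899
10. ⊥bis P2·P9 via (11.555,75.48): [(0.1857, 79.3619) (8.9213, 74.6425) (17, 84.1777) (17, 93) (13.8898, 93)]  |A|=156.0899
11. canonical 5-gon: [(0.1857, 79.3619) (8.9213, 74.6425) (17, 84.1777) (17, 93) (13.8898, 93)]
12. shoelace: 156.0899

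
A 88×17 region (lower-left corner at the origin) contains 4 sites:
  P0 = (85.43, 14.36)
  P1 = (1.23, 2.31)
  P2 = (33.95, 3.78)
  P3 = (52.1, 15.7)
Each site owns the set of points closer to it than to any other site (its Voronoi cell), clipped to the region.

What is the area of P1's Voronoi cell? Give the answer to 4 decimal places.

1. box [0,88]×[0,17]: [(0, 0) (88, 0) (88, 17) (0, 17)]
2. ⊥bis P1·P0 via (43.33,8.335): [(0, 0) (44.5228, 0) (42.0899, 17) (0, 17)]  |A|=736.2086
3. ⊥bis P1·P2 via (17.59,3.045): [(0, 0) (17.7268, 0) (16.963, 17) (0, 17)]  |A|=294.8637
4. ⊥bis P1·P3 via (26.665,9.005): [(0, 0) (17.7268, 0) (16.963, 17) (0, 17)]  |A|=294.8637
5. canonical 4-gon: [(0, 0) (17.7268, 0) (16.963, 17) (0, 17)]
6. shoelace: 294.8637

Area of P1's cell: 294.8637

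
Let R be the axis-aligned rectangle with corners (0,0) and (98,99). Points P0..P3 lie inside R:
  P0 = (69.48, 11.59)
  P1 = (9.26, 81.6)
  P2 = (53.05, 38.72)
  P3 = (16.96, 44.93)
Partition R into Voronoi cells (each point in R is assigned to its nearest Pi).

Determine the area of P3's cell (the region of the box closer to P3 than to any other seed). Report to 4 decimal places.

1. box [0,98]×[0,99]: [(0, 0) (98, 0) (98, 99) (0, 99)]
2. ⊥bis P3·P0 via (43.22,28.26): [(0, 0) (25.2804, 0) (88.1262, 99) (0, 99)]  |A|=5613.6242
3. ⊥bis P3·P1 via (13.11,63.265): [(0, 60.5122) (0, 0) (25.2804, 0) (73.4898, 75.9436)]  |A|=3183.4559
4. ⊥bis P3·P2 via (35.005,41.825): [(39.6532, 68.8386) (0, 60.5122) (0, 0) (25.2804, 0) (28.7481, 5.4627)]  |A|=2149.9842
5. canonical 5-gon: [(39.6532, 68.8386) (0, 60.5122) (0, 0) (25.2804, 0) (28.7481, 5.4627)]
6. shoelace: 2149.9842

Area of P3's cell: 2149.9842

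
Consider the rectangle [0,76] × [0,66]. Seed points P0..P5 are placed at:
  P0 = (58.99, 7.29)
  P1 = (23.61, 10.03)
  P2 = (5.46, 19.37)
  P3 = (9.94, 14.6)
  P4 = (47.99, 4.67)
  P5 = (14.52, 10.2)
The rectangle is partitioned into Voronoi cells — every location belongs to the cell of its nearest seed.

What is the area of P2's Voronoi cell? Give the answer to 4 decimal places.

1. box [0,76]×[0,66]: [(0, 0) (76, 0) (76, 66) (0, 66)]
2. ⊥bis P2·P0 via (32.225,13.33): [(0, 0) (29.2168, 0) (44.1109, 66) (0, 66)]  |A|=2419.8165
3. ⊥bis P2·P1 via (14.535,14.7): [(0, 0) (6.9704, 0) (40.934, 66) (0, 66)]  |A|=1580.8445
4. ⊥bis P2·P3 via (7.7,16.985): [(0, 9.7531) (23.2043, 31.5467) (40.934, 66) (0, 66)]  |A|=1357.7409
5. ⊥bis P2·P4 via (26.725,12.02): [(0, 9.7531) (23.2043, 31.5467) (40.934, 66) (0, 66)]  |A|=1357.7409
6. ⊥bis P2·P5 via (9.99,14.785): [(0, 9.7531) (23.2043, 31.5467) (40.934, 66) (0, 66)]  |A|=1357.7409
7. canonical 4-gon: [(0, 9.7531) (23.2043, 31.5467) (40.934, 66) (0, 66)]
8. shoelace: 1357.7409

Area of P2's cell: 1357.7409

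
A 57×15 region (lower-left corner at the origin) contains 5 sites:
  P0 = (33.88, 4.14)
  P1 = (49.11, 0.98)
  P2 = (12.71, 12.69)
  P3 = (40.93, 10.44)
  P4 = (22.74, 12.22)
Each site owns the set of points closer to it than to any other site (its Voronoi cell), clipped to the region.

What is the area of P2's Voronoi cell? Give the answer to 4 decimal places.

1. box [0,57]×[0,15]: [(0, 0) (57, 0) (57, 15) (0, 15)]
2. ⊥bis P2·P0 via (23.295,8.415): [(0, 0) (19.8964, 0) (25.9545, 15) (0, 15)]  |A|=343.8818
3. ⊥bis P2·P1 via (30.91,6.835): [(0, 0) (19.8964, 0) (25.9545, 15) (0, 15)]  |A|=343.8818
4. ⊥bis P2·P3 via (26.82,11.565): [(0, 0) (19.8964, 0) (25.9545, 15) (0, 15)]  |A|=343.8818
5. ⊥bis P2·P4 via (17.725,12.455): [(0, 0) (17.1414, 0) (17.8443, 15) (0, 15)]  |A|=262.3922
6. canonical 4-gon: [(0, 0) (17.1414, 0) (17.8443, 15) (0, 15)]
7. shoelace: 262.3922

Area of P2's cell: 262.3922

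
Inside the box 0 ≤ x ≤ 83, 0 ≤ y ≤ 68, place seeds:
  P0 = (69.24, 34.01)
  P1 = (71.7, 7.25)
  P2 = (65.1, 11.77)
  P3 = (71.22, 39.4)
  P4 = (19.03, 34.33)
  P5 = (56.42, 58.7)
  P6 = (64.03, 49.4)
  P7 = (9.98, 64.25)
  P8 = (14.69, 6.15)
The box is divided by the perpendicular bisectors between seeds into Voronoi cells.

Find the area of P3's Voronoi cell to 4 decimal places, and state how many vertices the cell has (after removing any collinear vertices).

Area of P3's cell: 252.8952 (3 vertices)

1. box [0,83]×[0,68]: [(0, 0) (83, 0) (83, 68) (0, 68)]
2. ⊥bis P3·P0 via (70.23,36.705): [(0, 62.5038) (83, 32.014) (83, 68) (0, 68)]  |A|=1721.5132
3. ⊥bis P3·P1 via (71.46,23.325): [(0, 62.5038) (83, 32.014) (83, 68) (0, 68)]  |A|=1721.5132
4. ⊥bis P3·P2 via (68.16,25.585): [(0, 62.5038) (83, 32.014) (83, 68) (0, 68)]  |A|=1721.5132
5. ⊥bis P3·P4 via (45.125,36.865): [(44.2121, 46.2626) (83, 32.014) (83, 68) (42.1004, 68)]  |A|=1142.4371
6. ⊥bis P3·P5 via (63.82,49.05): [(55.0117, 42.2954) (83, 32.014) (83, 63.758)]  |A|=444.231
7. ⊥bis P3·P6 via (67.625,44.4): [(61.4225, 39.9404) (83, 32.014) (83, 55.4546)]  |A|=252.8952
8. ⊥bis P3·P7 via (40.6,51.825): [(61.4225, 39.9404) (83, 32.014) (83, 55.4546)]  |A|=252.8952
9. ⊥bis P3·P8 via (42.955,22.775): [(61.4225, 39.9404) (83, 32.014) (83, 55.4546)]  |A|=252.8952
10. canonical 3-gon: [(61.4225, 39.9404) (83, 32.014) (83, 55.4546)]
11. shoelace: 252.8952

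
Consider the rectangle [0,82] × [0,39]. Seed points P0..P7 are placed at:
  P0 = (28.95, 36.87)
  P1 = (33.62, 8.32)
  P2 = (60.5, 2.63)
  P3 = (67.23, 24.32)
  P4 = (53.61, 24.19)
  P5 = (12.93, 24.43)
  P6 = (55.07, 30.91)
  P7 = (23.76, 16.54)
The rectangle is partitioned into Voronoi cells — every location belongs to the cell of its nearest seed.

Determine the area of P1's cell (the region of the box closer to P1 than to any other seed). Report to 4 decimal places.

1. box [0,82]×[0,39]: [(0, 0) (82, 0) (82, 39) (0, 39)]
2. ⊥bis P1·P0 via (31.285,22.595): [(0, 17.4776) (0, 0) (82, 0) (82, 30.8906)]  |A|=1983.0969
3. ⊥bis P1·P2 via (47.06,5.475): [(51.3798, 25.882) (0, 17.4776) (0, 0) (45.901, 0)]  |A|=1043.0027
4. ⊥bis P1·P3 via (50.425,16.32): [(49.6848, 17.8748) (46.2709, 25.0463) (0, 17.4776) (0, 0) (45.901, 0)]  |A|=1023.2571
5. ⊥bis P1·P4 via (43.615,16.255): [(48.1364, 10.5598) (37.7431, 23.6514) (0, 17.4776) (0, 0) (45.901, 0)]  |A|=942.1484
6. ⊥bis P1·P5 via (23.275,16.375): [(48.1364, 10.5598) (37.7431, 23.6514) (27.6559, 22.0014) (10.5248, 0) (45.901, 0)]  |A|=584.6883
7. ⊥bis P1·P6 via (44.345,19.615): [(48.1364, 10.5598) (37.7431, 23.6514) (27.6559, 22.0014) (10.5248, 0) (45.901, 0)]  |A|=584.6883
8. ⊥bis P1·P7 via (28.69,12.43): [(48.1364, 10.5598) (37.8903, 23.4659) (18.3275, 0) (45.901, 0)]  |A|=392.0422
9. canonical 4-gon: [(48.1364, 10.5598) (37.8903, 23.4659) (18.3275, 0) (45.901, 0)]
10. shoelace: 392.0422

Area of P1's cell: 392.0422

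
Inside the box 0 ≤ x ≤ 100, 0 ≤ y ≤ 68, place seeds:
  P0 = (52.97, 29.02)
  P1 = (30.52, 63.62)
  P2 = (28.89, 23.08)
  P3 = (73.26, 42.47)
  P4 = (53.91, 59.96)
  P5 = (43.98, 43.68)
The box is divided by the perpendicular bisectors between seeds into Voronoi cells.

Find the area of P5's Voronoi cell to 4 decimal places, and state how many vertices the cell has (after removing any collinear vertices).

1. box [0,100]×[0,68]: [(0, 0) (100, 0) (100, 68) (0, 68)]
2. ⊥bis P5·P0 via (48.475,36.35): [(0, 6.6235) (100, 67.9468) (100, 68) (0, 68)]  |A|=3071.4819
3. ⊥bis P5·P1 via (37.25,53.65): [(0, 28.5053) (0, 6.6235) (100, 67.9468) (100, 68) (58.5085, 68)]  |A|=1916.0952
4. ⊥bis P5·P2 via (36.435,33.38): [(22.4249, 43.6427) (39.7144, 30.9777) (100, 67.9468) (100, 68) (58.5085, 68)]  |A|=1208.7188
5. ⊥bis P5·P3 via (58.62,43.075): [(22.4249, 43.6427) (39.7144, 30.9777) (58.5986, 42.5582) (59.65, 68) (58.5085, 68)]  |A|=694.3296
6. ⊥bis P5·P4 via (48.945,51.82): [(41.3772, 56.436) (22.4249, 43.6427) (39.7144, 30.9777) (58.5986, 42.5582) (58.7346, 45.8488)]  |A|=490.6396
7. canonical 5-gon: [(41.3772, 56.436) (22.4249, 43.6427) (39.7144, 30.9777) (58.5986, 42.5582) (58.7346, 45.8488)]
8. shoelace: 490.6396

Area of P5's cell: 490.6396 (5 vertices)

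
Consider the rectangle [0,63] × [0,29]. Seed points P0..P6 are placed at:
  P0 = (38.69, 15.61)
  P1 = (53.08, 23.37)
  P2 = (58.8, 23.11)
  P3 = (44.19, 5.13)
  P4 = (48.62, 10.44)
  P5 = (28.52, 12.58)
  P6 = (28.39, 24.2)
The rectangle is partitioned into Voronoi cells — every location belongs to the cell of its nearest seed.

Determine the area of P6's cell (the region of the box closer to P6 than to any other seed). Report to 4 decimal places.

Area of P6's cell: 393.8133

1. box [0,63]×[0,29]: [(0, 0) (63, 0) (63, 29) (0, 29)]
2. ⊥bis P6·P0 via (33.54,19.905): [(0, 0) (16.9396, 0) (41.1251, 29) (0, 29)]  |A|=841.9377
3. ⊥bis P6·P1 via (40.735,23.785): [(0, 0) (16.9396, 0) (40.9013, 28.7317) (40.9103, 29) (0, 29)]  |A|=841.9089
4. ⊥bis P6·P2 via (43.595,23.655): [(0, 0) (16.9396, 0) (40.9013, 28.7317) (40.9103, 29) (0, 29)]  |A|=841.9089
5. ⊥bis P6·P3 via (36.29,14.665): [(0, 0) (16.9396, 0) (40.9013, 28.7317) (40.9103, 29) (0, 29)]  |A|=841.9089
6. ⊥bis P6·P4 via (38.505,17.32): [(0, 0) (16.9396, 0) (40.9013, 28.7317) (40.9103, 29) (0, 29)]  |A|=841.9089
7. ⊥bis P6·P5 via (28.455,18.39): [(0, 18.0717) (32.3125, 18.4332) (40.9013, 28.7317) (40.9103, 29) (0, 29)]  |A|=393.8133
8. canonical 5-gon: [(0, 18.0717) (32.3125, 18.4332) (40.9013, 28.7317) (40.9103, 29) (0, 29)]
9. shoelace: 393.8133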